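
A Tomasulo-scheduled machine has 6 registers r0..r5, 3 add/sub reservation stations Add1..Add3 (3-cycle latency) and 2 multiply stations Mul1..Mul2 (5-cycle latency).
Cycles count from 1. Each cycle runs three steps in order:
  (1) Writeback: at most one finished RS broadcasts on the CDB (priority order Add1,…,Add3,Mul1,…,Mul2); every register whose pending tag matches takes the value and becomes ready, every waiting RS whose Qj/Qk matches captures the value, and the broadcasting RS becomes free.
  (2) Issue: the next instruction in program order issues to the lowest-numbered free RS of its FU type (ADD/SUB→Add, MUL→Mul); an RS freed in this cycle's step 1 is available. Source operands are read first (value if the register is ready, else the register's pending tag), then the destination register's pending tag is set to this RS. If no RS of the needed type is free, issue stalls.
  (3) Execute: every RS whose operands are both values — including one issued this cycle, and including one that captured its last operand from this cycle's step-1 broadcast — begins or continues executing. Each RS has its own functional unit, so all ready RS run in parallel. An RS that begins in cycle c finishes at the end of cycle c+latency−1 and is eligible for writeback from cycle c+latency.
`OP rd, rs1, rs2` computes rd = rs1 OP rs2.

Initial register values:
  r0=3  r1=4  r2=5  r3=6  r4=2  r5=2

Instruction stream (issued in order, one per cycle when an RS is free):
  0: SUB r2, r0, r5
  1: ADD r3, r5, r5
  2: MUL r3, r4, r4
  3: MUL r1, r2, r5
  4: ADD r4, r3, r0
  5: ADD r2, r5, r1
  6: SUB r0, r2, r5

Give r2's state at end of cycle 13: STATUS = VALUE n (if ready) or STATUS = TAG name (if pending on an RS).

STATUS = VALUE 4

cycle 1: issue SUB r2<-Add1 // r0:3,r1:4,r2:Add1,r3:6,r4:2,r5:2
cycle 2: issue ADD r3<-Add2 // r0:3,r1:4,r2:Add1,r3:Add2,r4:2,r5:2
cycle 3: issue MUL r3<-Mul1 // r0:3,r1:4,r2:Add1,r3:Mul1,r4:2,r5:2
cycle 4: CDB Add1=1; issue MUL r1<-Mul2 // r0:3,r1:Mul2,r2:1,r3:Mul1,r4:2,r5:2
cycle 5: CDB Add2=4; issue ADD r4<-Add1 // r0:3,r1:Mul2,r2:1,r3:Mul1,r4:Add1,r5:2
cycle 6: issue ADD r2<-Add2 // r0:3,r1:Mul2,r2:Add2,r3:Mul1,r4:Add1,r5:2
cycle 7: issue SUB r0<-Add3 // r0:Add3,r1:Mul2,r2:Add2,r3:Mul1,r4:Add1,r5:2
cycle 8: CDB Mul1=4 // r0:Add3,r1:Mul2,r2:Add2,r3:4,r4:Add1,r5:2
cycle 9: CDB Mul2=2 // r0:Add3,r1:2,r2:Add2,r3:4,r4:Add1,r5:2
cycle 10: - // r0:Add3,r1:2,r2:Add2,r3:4,r4:Add1,r5:2
cycle 11: CDB Add1=7 // r0:Add3,r1:2,r2:Add2,r3:4,r4:7,r5:2
cycle 12: CDB Add2=4 // r0:Add3,r1:2,r2:4,r3:4,r4:7,r5:2
cycle 13: - // r0:Add3,r1:2,r2:4,r3:4,r4:7,r5:2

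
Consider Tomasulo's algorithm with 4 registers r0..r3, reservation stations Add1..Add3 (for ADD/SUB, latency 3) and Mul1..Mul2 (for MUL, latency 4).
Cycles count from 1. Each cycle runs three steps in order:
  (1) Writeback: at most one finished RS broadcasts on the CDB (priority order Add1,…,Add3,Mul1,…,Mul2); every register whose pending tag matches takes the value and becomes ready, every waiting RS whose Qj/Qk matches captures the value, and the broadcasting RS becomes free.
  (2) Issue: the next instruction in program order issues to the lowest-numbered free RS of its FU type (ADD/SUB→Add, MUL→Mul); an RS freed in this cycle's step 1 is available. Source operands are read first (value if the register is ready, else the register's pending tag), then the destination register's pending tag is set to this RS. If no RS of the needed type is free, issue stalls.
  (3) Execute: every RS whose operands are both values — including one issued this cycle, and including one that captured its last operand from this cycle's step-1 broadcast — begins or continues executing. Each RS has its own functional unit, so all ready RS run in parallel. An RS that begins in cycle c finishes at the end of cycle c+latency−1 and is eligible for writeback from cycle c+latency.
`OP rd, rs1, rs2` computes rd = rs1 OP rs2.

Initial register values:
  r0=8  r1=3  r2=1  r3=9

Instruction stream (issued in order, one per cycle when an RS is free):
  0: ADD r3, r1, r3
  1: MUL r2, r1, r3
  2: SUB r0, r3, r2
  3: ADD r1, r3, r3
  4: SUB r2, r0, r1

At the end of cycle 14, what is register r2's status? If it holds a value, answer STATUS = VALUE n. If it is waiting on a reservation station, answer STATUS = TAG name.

STATUS = VALUE -48

cycle 1: issue ADD r3<-Add1 // r0:8,r1:3,r2:1,r3:Add1
cycle 2: issue MUL r2<-Mul1 // r0:8,r1:3,r2:Mul1,r3:Add1
cycle 3: issue SUB r0<-Add2 // r0:Add2,r1:3,r2:Mul1,r3:Add1
cycle 4: CDB Add1=12; issue ADD r1<-Add1 // r0:Add2,r1:Add1,r2:Mul1,r3:12
cycle 5: issue SUB r2<-Add3 // r0:Add2,r1:Add1,r2:Add3,r3:12
cycle 6: - // r0:Add2,r1:Add1,r2:Add3,r3:12
cycle 7: CDB Add1=24 // r0:Add2,r1:24,r2:Add3,r3:12
cycle 8: CDB Mul1=36 // r0:Add2,r1:24,r2:Add3,r3:12
cycle 9: - // r0:Add2,r1:24,r2:Add3,r3:12
cycle 10: - // r0:Add2,r1:24,r2:Add3,r3:12
cycle 11: CDB Add2=-24 // r0:-24,r1:24,r2:Add3,r3:12
cycle 12: - // r0:-24,r1:24,r2:Add3,r3:12
cycle 13: - // r0:-24,r1:24,r2:Add3,r3:12
cycle 14: CDB Add3=-48 // r0:-24,r1:24,r2:-48,r3:12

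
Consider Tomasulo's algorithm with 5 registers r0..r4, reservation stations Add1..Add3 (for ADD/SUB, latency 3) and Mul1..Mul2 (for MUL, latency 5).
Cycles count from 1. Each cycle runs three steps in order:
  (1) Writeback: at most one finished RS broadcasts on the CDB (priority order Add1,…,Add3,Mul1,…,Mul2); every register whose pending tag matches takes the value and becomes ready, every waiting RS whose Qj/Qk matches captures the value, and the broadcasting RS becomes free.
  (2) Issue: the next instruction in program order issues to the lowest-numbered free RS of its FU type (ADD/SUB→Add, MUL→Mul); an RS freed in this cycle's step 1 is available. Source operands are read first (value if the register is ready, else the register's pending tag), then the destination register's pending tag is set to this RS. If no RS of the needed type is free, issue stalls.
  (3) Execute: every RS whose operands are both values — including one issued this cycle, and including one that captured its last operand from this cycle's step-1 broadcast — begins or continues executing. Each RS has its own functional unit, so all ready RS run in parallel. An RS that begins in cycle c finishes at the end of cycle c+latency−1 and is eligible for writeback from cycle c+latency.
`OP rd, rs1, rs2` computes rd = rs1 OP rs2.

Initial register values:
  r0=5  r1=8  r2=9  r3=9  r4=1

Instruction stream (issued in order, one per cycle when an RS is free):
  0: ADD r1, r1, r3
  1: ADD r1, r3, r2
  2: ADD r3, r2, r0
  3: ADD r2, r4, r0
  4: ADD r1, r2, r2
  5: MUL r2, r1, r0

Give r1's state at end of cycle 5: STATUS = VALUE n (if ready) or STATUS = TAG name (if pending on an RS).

STATUS = TAG Add2

cycle 1: issue ADD r1<-Add1 // r0:5,r1:Add1,r2:9,r3:9,r4:1
cycle 2: issue ADD r1<-Add2 // r0:5,r1:Add2,r2:9,r3:9,r4:1
cycle 3: issue ADD r3<-Add3 // r0:5,r1:Add2,r2:9,r3:Add3,r4:1
cycle 4: CDB Add1=17; issue ADD r2<-Add1 // r0:5,r1:Add2,r2:Add1,r3:Add3,r4:1
cycle 5: CDB Add2=18; issue ADD r1<-Add2 // r0:5,r1:Add2,r2:Add1,r3:Add3,r4:1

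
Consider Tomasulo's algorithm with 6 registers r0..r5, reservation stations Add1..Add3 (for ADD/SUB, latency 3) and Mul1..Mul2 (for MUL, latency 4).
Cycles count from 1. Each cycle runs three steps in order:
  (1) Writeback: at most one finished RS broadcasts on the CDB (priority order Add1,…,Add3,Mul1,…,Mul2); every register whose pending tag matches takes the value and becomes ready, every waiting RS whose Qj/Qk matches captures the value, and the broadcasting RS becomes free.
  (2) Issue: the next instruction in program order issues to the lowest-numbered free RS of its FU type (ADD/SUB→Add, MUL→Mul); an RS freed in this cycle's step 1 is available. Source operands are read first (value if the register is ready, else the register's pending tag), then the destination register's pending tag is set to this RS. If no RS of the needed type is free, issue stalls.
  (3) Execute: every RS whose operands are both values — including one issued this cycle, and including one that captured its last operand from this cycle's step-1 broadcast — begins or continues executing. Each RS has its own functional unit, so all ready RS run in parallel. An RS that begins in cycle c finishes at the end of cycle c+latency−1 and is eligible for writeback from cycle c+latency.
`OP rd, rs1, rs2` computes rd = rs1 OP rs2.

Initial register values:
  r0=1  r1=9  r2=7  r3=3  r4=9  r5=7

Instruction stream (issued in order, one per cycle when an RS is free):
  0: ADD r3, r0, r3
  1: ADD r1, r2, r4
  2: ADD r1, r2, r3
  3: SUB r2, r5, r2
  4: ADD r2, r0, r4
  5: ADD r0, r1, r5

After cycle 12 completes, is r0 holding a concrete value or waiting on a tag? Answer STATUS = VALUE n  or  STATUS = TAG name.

  c1: issue ADD r3<-Add1  regs: r0:1,r1:9,r2:7,r3:Add1,r4:9,r5:7
  c2: issue ADD r1<-Add2  regs: r0:1,r1:Add2,r2:7,r3:Add1,r4:9,r5:7
  c3: issue ADD r1<-Add3  regs: r0:1,r1:Add3,r2:7,r3:Add1,r4:9,r5:7
  c4: CDB Add1=4; issue SUB r2<-Add1  regs: r0:1,r1:Add3,r2:Add1,r3:4,r4:9,r5:7
  c5: CDB Add2=16; issue ADD r2<-Add2  regs: r0:1,r1:Add3,r2:Add2,r3:4,r4:9,r5:7
  c6: stall  regs: r0:1,r1:Add3,r2:Add2,r3:4,r4:9,r5:7
  c7: CDB Add1=0; issue ADD r0<-Add1  regs: r0:Add1,r1:Add3,r2:Add2,r3:4,r4:9,r5:7
  c8: CDB Add2=10  regs: r0:Add1,r1:Add3,r2:10,r3:4,r4:9,r5:7
  c9: CDB Add3=11  regs: r0:Add1,r1:11,r2:10,r3:4,r4:9,r5:7
  c10: -  regs: r0:Add1,r1:11,r2:10,r3:4,r4:9,r5:7
  c11: -  regs: r0:Add1,r1:11,r2:10,r3:4,r4:9,r5:7
  c12: CDB Add1=18  regs: r0:18,r1:11,r2:10,r3:4,r4:9,r5:7

STATUS = VALUE 18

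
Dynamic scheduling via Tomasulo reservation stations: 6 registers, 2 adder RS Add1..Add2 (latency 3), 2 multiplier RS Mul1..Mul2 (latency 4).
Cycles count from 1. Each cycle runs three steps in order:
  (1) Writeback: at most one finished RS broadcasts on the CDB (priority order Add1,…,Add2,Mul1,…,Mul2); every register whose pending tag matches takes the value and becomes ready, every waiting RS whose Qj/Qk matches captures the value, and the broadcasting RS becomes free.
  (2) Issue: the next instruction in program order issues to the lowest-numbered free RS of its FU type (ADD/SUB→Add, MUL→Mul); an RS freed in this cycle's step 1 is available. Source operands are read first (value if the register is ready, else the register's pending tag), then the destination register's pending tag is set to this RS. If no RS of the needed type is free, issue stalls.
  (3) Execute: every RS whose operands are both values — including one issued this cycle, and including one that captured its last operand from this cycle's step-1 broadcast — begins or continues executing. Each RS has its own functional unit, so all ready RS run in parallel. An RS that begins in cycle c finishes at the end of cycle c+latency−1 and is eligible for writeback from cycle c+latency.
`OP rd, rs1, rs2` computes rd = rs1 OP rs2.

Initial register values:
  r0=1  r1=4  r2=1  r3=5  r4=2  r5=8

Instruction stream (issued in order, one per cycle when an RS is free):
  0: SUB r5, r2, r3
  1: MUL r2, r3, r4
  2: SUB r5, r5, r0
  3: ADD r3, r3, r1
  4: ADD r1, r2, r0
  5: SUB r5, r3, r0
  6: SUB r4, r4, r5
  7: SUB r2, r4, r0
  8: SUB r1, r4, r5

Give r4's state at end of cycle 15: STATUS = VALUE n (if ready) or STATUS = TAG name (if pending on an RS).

STATUS = VALUE -6

  c1: issue SUB r5<-Add1  regs: r0:1,r1:4,r2:1,r3:5,r4:2,r5:Add1
  c2: issue MUL r2<-Mul1  regs: r0:1,r1:4,r2:Mul1,r3:5,r4:2,r5:Add1
  c3: issue SUB r5<-Add2  regs: r0:1,r1:4,r2:Mul1,r3:5,r4:2,r5:Add2
  c4: CDB Add1=-4; issue ADD r3<-Add1  regs: r0:1,r1:4,r2:Mul1,r3:Add1,r4:2,r5:Add2
  c5: stall  regs: r0:1,r1:4,r2:Mul1,r3:Add1,r4:2,r5:Add2
  c6: CDB Mul1=10; stall  regs: r0:1,r1:4,r2:10,r3:Add1,r4:2,r5:Add2
  c7: CDB Add1=9; issue ADD r1<-Add1  regs: r0:1,r1:Add1,r2:10,r3:9,r4:2,r5:Add2
  c8: CDB Add2=-5; issue SUB r5<-Add2  regs: r0:1,r1:Add1,r2:10,r3:9,r4:2,r5:Add2
  c9: stall  regs: r0:1,r1:Add1,r2:10,r3:9,r4:2,r5:Add2
  c10: CDB Add1=11; issue SUB r4<-Add1  regs: r0:1,r1:11,r2:10,r3:9,r4:Add1,r5:Add2
  c11: CDB Add2=8; issue SUB r2<-Add2  regs: r0:1,r1:11,r2:Add2,r3:9,r4:Add1,r5:8
  c12: stall  regs: r0:1,r1:11,r2:Add2,r3:9,r4:Add1,r5:8
  c13: stall  regs: r0:1,r1:11,r2:Add2,r3:9,r4:Add1,r5:8
  c14: CDB Add1=-6; issue SUB r1<-Add1  regs: r0:1,r1:Add1,r2:Add2,r3:9,r4:-6,r5:8
  c15: -  regs: r0:1,r1:Add1,r2:Add2,r3:9,r4:-6,r5:8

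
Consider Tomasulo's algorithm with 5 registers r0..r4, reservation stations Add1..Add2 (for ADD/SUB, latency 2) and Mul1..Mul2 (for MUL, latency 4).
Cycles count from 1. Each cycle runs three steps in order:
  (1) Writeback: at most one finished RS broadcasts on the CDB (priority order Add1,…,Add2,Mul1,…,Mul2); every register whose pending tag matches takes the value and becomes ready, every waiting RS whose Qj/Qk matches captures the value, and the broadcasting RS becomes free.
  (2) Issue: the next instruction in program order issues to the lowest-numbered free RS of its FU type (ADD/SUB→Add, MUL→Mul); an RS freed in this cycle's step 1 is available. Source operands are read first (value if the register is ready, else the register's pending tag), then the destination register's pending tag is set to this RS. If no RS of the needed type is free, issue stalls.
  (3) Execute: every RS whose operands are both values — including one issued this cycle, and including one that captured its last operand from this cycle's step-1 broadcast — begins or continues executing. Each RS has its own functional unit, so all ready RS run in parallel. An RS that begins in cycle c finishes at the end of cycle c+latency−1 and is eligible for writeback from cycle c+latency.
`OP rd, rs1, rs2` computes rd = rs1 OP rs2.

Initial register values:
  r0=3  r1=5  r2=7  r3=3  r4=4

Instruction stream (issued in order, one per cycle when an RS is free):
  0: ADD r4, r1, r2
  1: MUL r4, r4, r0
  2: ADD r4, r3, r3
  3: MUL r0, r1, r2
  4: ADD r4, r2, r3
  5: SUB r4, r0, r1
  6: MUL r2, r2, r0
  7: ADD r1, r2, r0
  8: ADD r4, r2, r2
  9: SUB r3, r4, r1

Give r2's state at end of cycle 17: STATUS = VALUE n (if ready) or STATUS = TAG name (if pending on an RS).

STATUS = VALUE 245

  c1: issue ADD r4<-Add1  regs: r0:3,r1:5,r2:7,r3:3,r4:Add1
  c2: issue MUL r4<-Mul1  regs: r0:3,r1:5,r2:7,r3:3,r4:Mul1
  c3: CDB Add1=12; issue ADD r4<-Add1  regs: r0:3,r1:5,r2:7,r3:3,r4:Add1
  c4: issue MUL r0<-Mul2  regs: r0:Mul2,r1:5,r2:7,r3:3,r4:Add1
  c5: CDB Add1=6; issue ADD r4<-Add1  regs: r0:Mul2,r1:5,r2:7,r3:3,r4:Add1
  c6: issue SUB r4<-Add2  regs: r0:Mul2,r1:5,r2:7,r3:3,r4:Add2
  c7: CDB Add1=10; stall  regs: r0:Mul2,r1:5,r2:7,r3:3,r4:Add2
  c8: CDB Mul1=36; issue MUL r2<-Mul1  regs: r0:Mul2,r1:5,r2:Mul1,r3:3,r4:Add2
  c9: CDB Mul2=35; issue ADD r1<-Add1  regs: r0:35,r1:Add1,r2:Mul1,r3:3,r4:Add2
  c10: stall  regs: r0:35,r1:Add1,r2:Mul1,r3:3,r4:Add2
  c11: CDB Add2=30; issue ADD r4<-Add2  regs: r0:35,r1:Add1,r2:Mul1,r3:3,r4:Add2
  c12: stall  regs: r0:35,r1:Add1,r2:Mul1,r3:3,r4:Add2
  c13: CDB Mul1=245; stall  regs: r0:35,r1:Add1,r2:245,r3:3,r4:Add2
  c14: stall  regs: r0:35,r1:Add1,r2:245,r3:3,r4:Add2
  c15: CDB Add1=280; issue SUB r3<-Add1  regs: r0:35,r1:280,r2:245,r3:Add1,r4:Add2
  c16: CDB Add2=490  regs: r0:35,r1:280,r2:245,r3:Add1,r4:490
  c17: -  regs: r0:35,r1:280,r2:245,r3:Add1,r4:490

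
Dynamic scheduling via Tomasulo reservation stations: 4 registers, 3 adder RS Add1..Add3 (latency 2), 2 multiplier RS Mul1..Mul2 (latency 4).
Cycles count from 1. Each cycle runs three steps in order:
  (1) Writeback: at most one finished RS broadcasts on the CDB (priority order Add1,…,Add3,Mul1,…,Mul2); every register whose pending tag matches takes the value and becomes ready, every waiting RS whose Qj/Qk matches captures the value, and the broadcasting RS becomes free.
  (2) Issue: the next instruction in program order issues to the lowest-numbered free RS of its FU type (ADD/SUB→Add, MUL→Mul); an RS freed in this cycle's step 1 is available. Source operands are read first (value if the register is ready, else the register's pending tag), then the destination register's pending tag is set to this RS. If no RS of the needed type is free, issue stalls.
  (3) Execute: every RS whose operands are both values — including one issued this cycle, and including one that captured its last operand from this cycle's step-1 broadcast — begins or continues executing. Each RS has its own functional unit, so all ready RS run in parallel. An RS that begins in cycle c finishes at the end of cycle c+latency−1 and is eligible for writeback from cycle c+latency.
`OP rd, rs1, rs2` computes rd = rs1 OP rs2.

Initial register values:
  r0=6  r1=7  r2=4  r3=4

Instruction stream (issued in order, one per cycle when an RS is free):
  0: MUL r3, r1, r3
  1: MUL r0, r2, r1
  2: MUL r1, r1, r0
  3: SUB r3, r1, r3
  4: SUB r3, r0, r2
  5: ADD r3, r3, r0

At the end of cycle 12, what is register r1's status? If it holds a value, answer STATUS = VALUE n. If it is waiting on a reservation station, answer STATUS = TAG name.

STATUS = VALUE 196

  c1: issue MUL r3<-Mul1  regs: r0:6,r1:7,r2:4,r3:Mul1
  c2: issue MUL r0<-Mul2  regs: r0:Mul2,r1:7,r2:4,r3:Mul1
  c3: stall  regs: r0:Mul2,r1:7,r2:4,r3:Mul1
  c4: stall  regs: r0:Mul2,r1:7,r2:4,r3:Mul1
  c5: CDB Mul1=28; issue MUL r1<-Mul1  regs: r0:Mul2,r1:Mul1,r2:4,r3:28
  c6: CDB Mul2=28; issue SUB r3<-Add1  regs: r0:28,r1:Mul1,r2:4,r3:Add1
  c7: issue SUB r3<-Add2  regs: r0:28,r1:Mul1,r2:4,r3:Add2
  c8: issue ADD r3<-Add3  regs: r0:28,r1:Mul1,r2:4,r3:Add3
  c9: CDB Add2=24  regs: r0:28,r1:Mul1,r2:4,r3:Add3
  c10: CDB Mul1=196  regs: r0:28,r1:196,r2:4,r3:Add3
  c11: CDB Add3=52  regs: r0:28,r1:196,r2:4,r3:52
  c12: CDB Add1=168  regs: r0:28,r1:196,r2:4,r3:52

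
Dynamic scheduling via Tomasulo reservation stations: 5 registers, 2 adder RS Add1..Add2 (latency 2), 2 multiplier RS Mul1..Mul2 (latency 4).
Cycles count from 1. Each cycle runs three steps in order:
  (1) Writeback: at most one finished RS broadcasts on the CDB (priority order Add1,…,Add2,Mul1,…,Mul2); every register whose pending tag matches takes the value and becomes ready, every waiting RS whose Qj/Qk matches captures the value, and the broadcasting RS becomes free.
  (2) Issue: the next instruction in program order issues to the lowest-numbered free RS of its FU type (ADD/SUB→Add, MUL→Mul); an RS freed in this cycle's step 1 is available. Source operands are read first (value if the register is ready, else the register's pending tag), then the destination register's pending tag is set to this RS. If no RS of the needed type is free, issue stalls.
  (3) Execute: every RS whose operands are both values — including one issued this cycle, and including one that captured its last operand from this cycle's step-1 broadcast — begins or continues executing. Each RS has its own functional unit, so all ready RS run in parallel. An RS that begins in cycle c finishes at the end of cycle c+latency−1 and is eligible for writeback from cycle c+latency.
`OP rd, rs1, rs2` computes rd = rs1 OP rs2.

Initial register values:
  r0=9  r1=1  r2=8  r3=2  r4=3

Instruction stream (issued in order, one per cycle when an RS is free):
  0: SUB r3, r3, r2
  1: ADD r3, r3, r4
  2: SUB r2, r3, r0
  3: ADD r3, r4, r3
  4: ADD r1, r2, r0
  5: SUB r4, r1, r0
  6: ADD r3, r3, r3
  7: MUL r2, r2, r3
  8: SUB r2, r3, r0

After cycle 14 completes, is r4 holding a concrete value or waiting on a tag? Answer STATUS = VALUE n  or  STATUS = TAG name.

c1: issue SUB r3<-Add1 | r0:9,r1:1,r2:8,r3:Add1,r4:3
c2: issue ADD r3<-Add2 | r0:9,r1:1,r2:8,r3:Add2,r4:3
c3: CDB Add1=-6; issue SUB r2<-Add1 | r0:9,r1:1,r2:Add1,r3:Add2,r4:3
c4: stall | r0:9,r1:1,r2:Add1,r3:Add2,r4:3
c5: CDB Add2=-3; issue ADD r3<-Add2 | r0:9,r1:1,r2:Add1,r3:Add2,r4:3
c6: stall | r0:9,r1:1,r2:Add1,r3:Add2,r4:3
c7: CDB Add1=-12; issue ADD r1<-Add1 | r0:9,r1:Add1,r2:-12,r3:Add2,r4:3
c8: CDB Add2=0; issue SUB r4<-Add2 | r0:9,r1:Add1,r2:-12,r3:0,r4:Add2
c9: CDB Add1=-3; issue ADD r3<-Add1 | r0:9,r1:-3,r2:-12,r3:Add1,r4:Add2
c10: issue MUL r2<-Mul1 | r0:9,r1:-3,r2:Mul1,r3:Add1,r4:Add2
c11: CDB Add1=0; issue SUB r2<-Add1 | r0:9,r1:-3,r2:Add1,r3:0,r4:Add2
c12: CDB Add2=-12 | r0:9,r1:-3,r2:Add1,r3:0,r4:-12
c13: CDB Add1=-9 | r0:9,r1:-3,r2:-9,r3:0,r4:-12
c14: - | r0:9,r1:-3,r2:-9,r3:0,r4:-12

STATUS = VALUE -12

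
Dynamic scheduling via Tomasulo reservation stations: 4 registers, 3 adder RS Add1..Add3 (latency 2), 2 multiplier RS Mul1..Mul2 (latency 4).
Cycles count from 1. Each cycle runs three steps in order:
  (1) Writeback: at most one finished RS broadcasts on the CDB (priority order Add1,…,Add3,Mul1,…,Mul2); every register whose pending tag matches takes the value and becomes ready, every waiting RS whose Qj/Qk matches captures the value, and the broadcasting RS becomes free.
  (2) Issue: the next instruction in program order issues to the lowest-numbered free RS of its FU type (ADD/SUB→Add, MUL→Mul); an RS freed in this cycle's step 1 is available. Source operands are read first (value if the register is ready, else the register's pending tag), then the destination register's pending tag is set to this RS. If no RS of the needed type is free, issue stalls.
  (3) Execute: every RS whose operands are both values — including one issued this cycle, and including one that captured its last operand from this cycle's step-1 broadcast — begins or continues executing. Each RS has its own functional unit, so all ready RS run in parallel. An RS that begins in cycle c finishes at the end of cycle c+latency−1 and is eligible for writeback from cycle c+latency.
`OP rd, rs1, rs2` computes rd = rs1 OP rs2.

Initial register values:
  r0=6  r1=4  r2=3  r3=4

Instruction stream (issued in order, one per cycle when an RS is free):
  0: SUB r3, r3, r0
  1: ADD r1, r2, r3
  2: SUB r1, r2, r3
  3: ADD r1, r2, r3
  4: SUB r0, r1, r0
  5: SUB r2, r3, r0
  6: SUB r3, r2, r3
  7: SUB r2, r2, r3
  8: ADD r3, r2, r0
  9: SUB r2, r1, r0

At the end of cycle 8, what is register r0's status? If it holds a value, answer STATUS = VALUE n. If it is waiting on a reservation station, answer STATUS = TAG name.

STATUS = TAG Add1

cycle 1: issue SUB r3<-Add1 // r0:6,r1:4,r2:3,r3:Add1
cycle 2: issue ADD r1<-Add2 // r0:6,r1:Add2,r2:3,r3:Add1
cycle 3: CDB Add1=-2; issue SUB r1<-Add1 // r0:6,r1:Add1,r2:3,r3:-2
cycle 4: issue ADD r1<-Add3 // r0:6,r1:Add3,r2:3,r3:-2
cycle 5: CDB Add1=5; issue SUB r0<-Add1 // r0:Add1,r1:Add3,r2:3,r3:-2
cycle 6: CDB Add2=1; issue SUB r2<-Add2 // r0:Add1,r1:Add3,r2:Add2,r3:-2
cycle 7: CDB Add3=1; issue SUB r3<-Add3 // r0:Add1,r1:1,r2:Add2,r3:Add3
cycle 8: stall // r0:Add1,r1:1,r2:Add2,r3:Add3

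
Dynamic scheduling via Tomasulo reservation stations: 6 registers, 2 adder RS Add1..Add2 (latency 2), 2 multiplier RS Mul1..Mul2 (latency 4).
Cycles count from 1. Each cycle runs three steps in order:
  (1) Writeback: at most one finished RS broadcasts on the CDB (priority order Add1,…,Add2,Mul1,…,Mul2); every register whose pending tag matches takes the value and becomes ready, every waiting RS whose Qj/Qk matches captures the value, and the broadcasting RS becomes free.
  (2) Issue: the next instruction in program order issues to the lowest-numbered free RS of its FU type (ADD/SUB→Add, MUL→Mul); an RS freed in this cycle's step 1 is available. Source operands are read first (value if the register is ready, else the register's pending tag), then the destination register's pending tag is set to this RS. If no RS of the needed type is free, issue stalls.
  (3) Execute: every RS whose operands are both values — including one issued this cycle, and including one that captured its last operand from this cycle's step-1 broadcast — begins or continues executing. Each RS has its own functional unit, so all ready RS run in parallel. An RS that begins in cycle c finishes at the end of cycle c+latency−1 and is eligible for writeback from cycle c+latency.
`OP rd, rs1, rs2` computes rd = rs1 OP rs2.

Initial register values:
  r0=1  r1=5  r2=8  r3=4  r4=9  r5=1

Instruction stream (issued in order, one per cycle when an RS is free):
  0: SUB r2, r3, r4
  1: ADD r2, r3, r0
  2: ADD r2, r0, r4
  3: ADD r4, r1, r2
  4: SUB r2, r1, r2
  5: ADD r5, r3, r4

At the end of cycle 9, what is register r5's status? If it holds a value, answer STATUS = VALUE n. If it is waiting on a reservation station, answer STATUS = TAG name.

cycle 1: issue SUB r2<-Add1 // r0:1,r1:5,r2:Add1,r3:4,r4:9,r5:1
cycle 2: issue ADD r2<-Add2 // r0:1,r1:5,r2:Add2,r3:4,r4:9,r5:1
cycle 3: CDB Add1=-5; issue ADD r2<-Add1 // r0:1,r1:5,r2:Add1,r3:4,r4:9,r5:1
cycle 4: CDB Add2=5; issue ADD r4<-Add2 // r0:1,r1:5,r2:Add1,r3:4,r4:Add2,r5:1
cycle 5: CDB Add1=10; issue SUB r2<-Add1 // r0:1,r1:5,r2:Add1,r3:4,r4:Add2,r5:1
cycle 6: stall // r0:1,r1:5,r2:Add1,r3:4,r4:Add2,r5:1
cycle 7: CDB Add1=-5; issue ADD r5<-Add1 // r0:1,r1:5,r2:-5,r3:4,r4:Add2,r5:Add1
cycle 8: CDB Add2=15 // r0:1,r1:5,r2:-5,r3:4,r4:15,r5:Add1
cycle 9: - // r0:1,r1:5,r2:-5,r3:4,r4:15,r5:Add1

STATUS = TAG Add1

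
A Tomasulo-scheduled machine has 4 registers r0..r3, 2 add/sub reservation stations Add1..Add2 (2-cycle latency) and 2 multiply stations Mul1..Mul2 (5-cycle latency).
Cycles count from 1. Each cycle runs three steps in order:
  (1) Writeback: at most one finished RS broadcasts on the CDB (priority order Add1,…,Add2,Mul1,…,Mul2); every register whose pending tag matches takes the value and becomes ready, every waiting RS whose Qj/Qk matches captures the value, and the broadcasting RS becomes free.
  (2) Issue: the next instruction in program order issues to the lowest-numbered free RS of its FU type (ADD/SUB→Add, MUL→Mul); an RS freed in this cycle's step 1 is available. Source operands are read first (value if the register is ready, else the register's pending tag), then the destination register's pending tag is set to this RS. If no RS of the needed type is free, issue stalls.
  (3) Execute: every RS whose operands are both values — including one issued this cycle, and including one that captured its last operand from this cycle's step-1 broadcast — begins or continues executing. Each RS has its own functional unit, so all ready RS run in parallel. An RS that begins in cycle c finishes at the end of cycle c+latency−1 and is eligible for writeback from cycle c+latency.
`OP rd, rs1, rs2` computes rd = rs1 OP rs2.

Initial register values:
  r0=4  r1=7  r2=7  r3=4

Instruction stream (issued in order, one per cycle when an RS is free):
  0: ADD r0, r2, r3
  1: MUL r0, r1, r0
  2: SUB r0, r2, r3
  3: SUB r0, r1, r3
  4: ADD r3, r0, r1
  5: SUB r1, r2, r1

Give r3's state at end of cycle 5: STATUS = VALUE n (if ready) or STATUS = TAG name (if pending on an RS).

STATUS = TAG Add1

  c1: issue ADD r0<-Add1  regs: r0:Add1,r1:7,r2:7,r3:4
  c2: issue MUL r0<-Mul1  regs: r0:Mul1,r1:7,r2:7,r3:4
  c3: CDB Add1=11; issue SUB r0<-Add1  regs: r0:Add1,r1:7,r2:7,r3:4
  c4: issue SUB r0<-Add2  regs: r0:Add2,r1:7,r2:7,r3:4
  c5: CDB Add1=3; issue ADD r3<-Add1  regs: r0:Add2,r1:7,r2:7,r3:Add1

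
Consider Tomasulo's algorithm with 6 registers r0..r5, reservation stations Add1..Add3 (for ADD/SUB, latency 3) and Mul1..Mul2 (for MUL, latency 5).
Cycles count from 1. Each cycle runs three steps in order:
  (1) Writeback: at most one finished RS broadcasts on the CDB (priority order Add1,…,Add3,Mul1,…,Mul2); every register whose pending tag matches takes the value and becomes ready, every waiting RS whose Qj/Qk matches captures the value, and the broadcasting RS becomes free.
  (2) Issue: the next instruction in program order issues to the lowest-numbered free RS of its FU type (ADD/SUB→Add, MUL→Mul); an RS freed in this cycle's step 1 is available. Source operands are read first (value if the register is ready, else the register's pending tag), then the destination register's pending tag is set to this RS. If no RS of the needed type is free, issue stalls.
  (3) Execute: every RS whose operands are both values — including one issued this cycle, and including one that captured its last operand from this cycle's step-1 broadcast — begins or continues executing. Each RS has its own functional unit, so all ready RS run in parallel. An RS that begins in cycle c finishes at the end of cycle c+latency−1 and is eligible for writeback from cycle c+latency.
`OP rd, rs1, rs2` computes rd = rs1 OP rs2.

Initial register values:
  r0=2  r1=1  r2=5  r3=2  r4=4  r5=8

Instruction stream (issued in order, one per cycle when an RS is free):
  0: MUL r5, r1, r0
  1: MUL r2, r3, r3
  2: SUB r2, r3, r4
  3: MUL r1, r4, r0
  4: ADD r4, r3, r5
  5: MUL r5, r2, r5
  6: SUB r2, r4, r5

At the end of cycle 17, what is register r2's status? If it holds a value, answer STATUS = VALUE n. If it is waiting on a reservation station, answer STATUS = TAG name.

c1: issue MUL r5<-Mul1 | r0:2,r1:1,r2:5,r3:2,r4:4,r5:Mul1
c2: issue MUL r2<-Mul2 | r0:2,r1:1,r2:Mul2,r3:2,r4:4,r5:Mul1
c3: issue SUB r2<-Add1 | r0:2,r1:1,r2:Add1,r3:2,r4:4,r5:Mul1
c4: stall | r0:2,r1:1,r2:Add1,r3:2,r4:4,r5:Mul1
c5: stall | r0:2,r1:1,r2:Add1,r3:2,r4:4,r5:Mul1
c6: CDB Add1=-2; stall | r0:2,r1:1,r2:-2,r3:2,r4:4,r5:Mul1
c7: CDB Mul1=2; issue MUL r1<-Mul1 | r0:2,r1:Mul1,r2:-2,r3:2,r4:4,r5:2
c8: CDB Mul2=4; issue ADD r4<-Add1 | r0:2,r1:Mul1,r2:-2,r3:2,r4:Add1,r5:2
c9: issue MUL r5<-Mul2 | r0:2,r1:Mul1,r2:-2,r3:2,r4:Add1,r5:Mul2
c10: issue SUB r2<-Add2 | r0:2,r1:Mul1,r2:Add2,r3:2,r4:Add1,r5:Mul2
c11: CDB Add1=4 | r0:2,r1:Mul1,r2:Add2,r3:2,r4:4,r5:Mul2
c12: CDB Mul1=8 | r0:2,r1:8,r2:Add2,r3:2,r4:4,r5:Mul2
c13: - | r0:2,r1:8,r2:Add2,r3:2,r4:4,r5:Mul2
c14: CDB Mul2=-4 | r0:2,r1:8,r2:Add2,r3:2,r4:4,r5:-4
c15: - | r0:2,r1:8,r2:Add2,r3:2,r4:4,r5:-4
c16: - | r0:2,r1:8,r2:Add2,r3:2,r4:4,r5:-4
c17: CDB Add2=8 | r0:2,r1:8,r2:8,r3:2,r4:4,r5:-4

STATUS = VALUE 8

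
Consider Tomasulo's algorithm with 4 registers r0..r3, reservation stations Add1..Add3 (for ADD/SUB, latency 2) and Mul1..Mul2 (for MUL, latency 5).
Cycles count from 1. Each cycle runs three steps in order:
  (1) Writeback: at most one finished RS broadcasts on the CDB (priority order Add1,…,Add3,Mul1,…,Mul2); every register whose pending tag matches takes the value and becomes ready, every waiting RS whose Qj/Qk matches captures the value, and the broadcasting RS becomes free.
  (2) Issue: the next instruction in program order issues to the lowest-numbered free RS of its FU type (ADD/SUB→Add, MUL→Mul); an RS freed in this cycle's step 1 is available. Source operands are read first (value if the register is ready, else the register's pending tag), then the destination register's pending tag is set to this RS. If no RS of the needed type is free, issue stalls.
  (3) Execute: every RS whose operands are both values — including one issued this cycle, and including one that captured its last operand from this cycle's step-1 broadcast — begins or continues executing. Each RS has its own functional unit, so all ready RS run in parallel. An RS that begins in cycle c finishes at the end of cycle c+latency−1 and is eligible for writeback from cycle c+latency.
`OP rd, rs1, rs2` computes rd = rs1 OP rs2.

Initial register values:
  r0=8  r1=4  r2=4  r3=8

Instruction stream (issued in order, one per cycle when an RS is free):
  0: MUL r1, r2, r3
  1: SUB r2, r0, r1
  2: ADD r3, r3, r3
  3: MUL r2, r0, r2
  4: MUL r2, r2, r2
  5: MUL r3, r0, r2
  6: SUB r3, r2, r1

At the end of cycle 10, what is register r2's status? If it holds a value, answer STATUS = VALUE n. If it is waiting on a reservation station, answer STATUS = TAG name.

c1: issue MUL r1<-Mul1 | r0:8,r1:Mul1,r2:4,r3:8
c2: issue SUB r2<-Add1 | r0:8,r1:Mul1,r2:Add1,r3:8
c3: issue ADD r3<-Add2 | r0:8,r1:Mul1,r2:Add1,r3:Add2
c4: issue MUL r2<-Mul2 | r0:8,r1:Mul1,r2:Mul2,r3:Add2
c5: CDB Add2=16; stall | r0:8,r1:Mul1,r2:Mul2,r3:16
c6: CDB Mul1=32; issue MUL r2<-Mul1 | r0:8,r1:32,r2:Mul1,r3:16
c7: stall | r0:8,r1:32,r2:Mul1,r3:16
c8: CDB Add1=-24; stall | r0:8,r1:32,r2:Mul1,r3:16
c9: stall | r0:8,r1:32,r2:Mul1,r3:16
c10: stall | r0:8,r1:32,r2:Mul1,r3:16

STATUS = TAG Mul1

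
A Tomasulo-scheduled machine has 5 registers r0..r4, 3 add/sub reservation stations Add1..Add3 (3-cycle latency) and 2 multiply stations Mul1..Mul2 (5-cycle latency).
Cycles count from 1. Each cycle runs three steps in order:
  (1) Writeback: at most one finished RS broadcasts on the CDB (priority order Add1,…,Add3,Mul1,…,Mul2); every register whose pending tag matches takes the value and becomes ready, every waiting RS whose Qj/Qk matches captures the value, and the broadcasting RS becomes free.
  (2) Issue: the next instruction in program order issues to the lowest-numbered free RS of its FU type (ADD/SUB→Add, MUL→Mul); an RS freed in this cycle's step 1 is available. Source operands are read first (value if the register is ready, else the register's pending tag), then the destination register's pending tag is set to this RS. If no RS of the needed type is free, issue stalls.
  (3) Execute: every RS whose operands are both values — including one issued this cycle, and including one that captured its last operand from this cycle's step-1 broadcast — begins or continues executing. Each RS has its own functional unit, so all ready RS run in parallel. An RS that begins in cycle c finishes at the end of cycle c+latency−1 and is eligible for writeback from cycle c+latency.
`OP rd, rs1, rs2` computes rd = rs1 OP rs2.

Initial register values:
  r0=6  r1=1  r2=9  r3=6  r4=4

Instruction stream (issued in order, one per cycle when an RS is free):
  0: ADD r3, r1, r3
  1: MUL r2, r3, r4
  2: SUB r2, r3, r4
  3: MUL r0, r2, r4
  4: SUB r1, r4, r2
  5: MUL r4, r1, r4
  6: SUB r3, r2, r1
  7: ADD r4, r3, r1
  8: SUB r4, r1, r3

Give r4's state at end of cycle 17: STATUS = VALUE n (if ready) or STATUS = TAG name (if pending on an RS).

c1: issue ADD r3<-Add1 | r0:6,r1:1,r2:9,r3:Add1,r4:4
c2: issue MUL r2<-Mul1 | r0:6,r1:1,r2:Mul1,r3:Add1,r4:4
c3: issue SUB r2<-Add2 | r0:6,r1:1,r2:Add2,r3:Add1,r4:4
c4: CDB Add1=7; issue MUL r0<-Mul2 | r0:Mul2,r1:1,r2:Add2,r3:7,r4:4
c5: issue SUB r1<-Add1 | r0:Mul2,r1:Add1,r2:Add2,r3:7,r4:4
c6: stall | r0:Mul2,r1:Add1,r2:Add2,r3:7,r4:4
c7: CDB Add2=3; stall | r0:Mul2,r1:Add1,r2:3,r3:7,r4:4
c8: stall | r0:Mul2,r1:Add1,r2:3,r3:7,r4:4
c9: CDB Mul1=28; issue MUL r4<-Mul1 | r0:Mul2,r1:Add1,r2:3,r3:7,r4:Mul1
c10: CDB Add1=1; issue SUB r3<-Add1 | r0:Mul2,r1:1,r2:3,r3:Add1,r4:Mul1
c11: issue ADD r4<-Add2 | r0:Mul2,r1:1,r2:3,r3:Add1,r4:Add2
c12: CDB Mul2=12; issue SUB r4<-Add3 | r0:12,r1:1,r2:3,r3:Add1,r4:Add3
c13: CDB Add1=2 | r0:12,r1:1,r2:3,r3:2,r4:Add3
c14: - | r0:12,r1:1,r2:3,r3:2,r4:Add3
c15: CDB Mul1=4 | r0:12,r1:1,r2:3,r3:2,r4:Add3
c16: CDB Add2=3 | r0:12,r1:1,r2:3,r3:2,r4:Add3
c17: CDB Add3=-1 | r0:12,r1:1,r2:3,r3:2,r4:-1

STATUS = VALUE -1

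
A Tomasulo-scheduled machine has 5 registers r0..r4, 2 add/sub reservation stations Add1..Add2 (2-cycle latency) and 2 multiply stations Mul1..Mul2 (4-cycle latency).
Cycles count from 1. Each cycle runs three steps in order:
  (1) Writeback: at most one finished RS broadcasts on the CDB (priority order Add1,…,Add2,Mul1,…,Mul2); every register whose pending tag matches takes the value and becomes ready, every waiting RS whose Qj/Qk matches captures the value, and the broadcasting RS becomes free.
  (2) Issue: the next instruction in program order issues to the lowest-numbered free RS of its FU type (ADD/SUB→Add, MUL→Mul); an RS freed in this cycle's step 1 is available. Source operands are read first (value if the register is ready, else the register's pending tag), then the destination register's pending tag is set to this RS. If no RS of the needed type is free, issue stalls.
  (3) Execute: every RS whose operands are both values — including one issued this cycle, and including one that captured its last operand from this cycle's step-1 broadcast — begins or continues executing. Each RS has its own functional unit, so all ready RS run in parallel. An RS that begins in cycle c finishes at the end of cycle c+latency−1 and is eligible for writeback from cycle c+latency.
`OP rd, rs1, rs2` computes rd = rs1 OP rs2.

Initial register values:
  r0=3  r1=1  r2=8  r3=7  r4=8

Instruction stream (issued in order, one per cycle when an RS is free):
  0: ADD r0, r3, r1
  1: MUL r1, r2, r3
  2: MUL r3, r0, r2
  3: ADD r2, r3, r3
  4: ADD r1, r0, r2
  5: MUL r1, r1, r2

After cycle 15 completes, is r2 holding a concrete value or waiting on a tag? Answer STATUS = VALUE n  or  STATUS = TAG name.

STATUS = VALUE 128

cycle 1: issue ADD r0<-Add1 // r0:Add1,r1:1,r2:8,r3:7,r4:8
cycle 2: issue MUL r1<-Mul1 // r0:Add1,r1:Mul1,r2:8,r3:7,r4:8
cycle 3: CDB Add1=8; issue MUL r3<-Mul2 // r0:8,r1:Mul1,r2:8,r3:Mul2,r4:8
cycle 4: issue ADD r2<-Add1 // r0:8,r1:Mul1,r2:Add1,r3:Mul2,r4:8
cycle 5: issue ADD r1<-Add2 // r0:8,r1:Add2,r2:Add1,r3:Mul2,r4:8
cycle 6: CDB Mul1=56; issue MUL r1<-Mul1 // r0:8,r1:Mul1,r2:Add1,r3:Mul2,r4:8
cycle 7: CDB Mul2=64 // r0:8,r1:Mul1,r2:Add1,r3:64,r4:8
cycle 8: - // r0:8,r1:Mul1,r2:Add1,r3:64,r4:8
cycle 9: CDB Add1=128 // r0:8,r1:Mul1,r2:128,r3:64,r4:8
cycle 10: - // r0:8,r1:Mul1,r2:128,r3:64,r4:8
cycle 11: CDB Add2=136 // r0:8,r1:Mul1,r2:128,r3:64,r4:8
cycle 12: - // r0:8,r1:Mul1,r2:128,r3:64,r4:8
cycle 13: - // r0:8,r1:Mul1,r2:128,r3:64,r4:8
cycle 14: - // r0:8,r1:Mul1,r2:128,r3:64,r4:8
cycle 15: CDB Mul1=17408 // r0:8,r1:17408,r2:128,r3:64,r4:8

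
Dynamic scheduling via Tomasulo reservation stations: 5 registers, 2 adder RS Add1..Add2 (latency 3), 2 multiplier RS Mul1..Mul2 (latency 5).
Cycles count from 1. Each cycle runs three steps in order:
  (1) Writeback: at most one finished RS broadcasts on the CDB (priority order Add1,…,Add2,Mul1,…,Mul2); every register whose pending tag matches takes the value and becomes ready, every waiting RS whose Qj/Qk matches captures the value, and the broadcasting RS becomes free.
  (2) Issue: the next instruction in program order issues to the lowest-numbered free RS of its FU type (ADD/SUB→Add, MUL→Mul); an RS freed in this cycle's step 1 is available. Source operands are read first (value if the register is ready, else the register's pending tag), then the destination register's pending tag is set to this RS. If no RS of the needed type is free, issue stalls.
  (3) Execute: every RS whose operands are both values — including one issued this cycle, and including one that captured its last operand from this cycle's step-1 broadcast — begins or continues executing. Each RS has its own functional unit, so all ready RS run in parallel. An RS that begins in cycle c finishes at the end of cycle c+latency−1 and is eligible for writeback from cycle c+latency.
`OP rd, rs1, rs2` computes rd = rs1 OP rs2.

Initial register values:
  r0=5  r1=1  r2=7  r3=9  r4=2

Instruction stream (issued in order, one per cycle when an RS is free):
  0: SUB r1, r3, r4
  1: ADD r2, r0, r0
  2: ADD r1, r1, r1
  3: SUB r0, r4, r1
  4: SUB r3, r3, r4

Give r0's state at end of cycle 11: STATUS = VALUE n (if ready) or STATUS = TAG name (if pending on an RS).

  c1: issue SUB r1<-Add1  regs: r0:5,r1:Add1,r2:7,r3:9,r4:2
  c2: issue ADD r2<-Add2  regs: r0:5,r1:Add1,r2:Add2,r3:9,r4:2
  c3: stall  regs: r0:5,r1:Add1,r2:Add2,r3:9,r4:2
  c4: CDB Add1=7; issue ADD r1<-Add1  regs: r0:5,r1:Add1,r2:Add2,r3:9,r4:2
  c5: CDB Add2=10; issue SUB r0<-Add2  regs: r0:Add2,r1:Add1,r2:10,r3:9,r4:2
  c6: stall  regs: r0:Add2,r1:Add1,r2:10,r3:9,r4:2
  c7: CDB Add1=14; issue SUB r3<-Add1  regs: r0:Add2,r1:14,r2:10,r3:Add1,r4:2
  c8: -  regs: r0:Add2,r1:14,r2:10,r3:Add1,r4:2
  c9: -  regs: r0:Add2,r1:14,r2:10,r3:Add1,r4:2
  c10: CDB Add1=7  regs: r0:Add2,r1:14,r2:10,r3:7,r4:2
  c11: CDB Add2=-12  regs: r0:-12,r1:14,r2:10,r3:7,r4:2

STATUS = VALUE -12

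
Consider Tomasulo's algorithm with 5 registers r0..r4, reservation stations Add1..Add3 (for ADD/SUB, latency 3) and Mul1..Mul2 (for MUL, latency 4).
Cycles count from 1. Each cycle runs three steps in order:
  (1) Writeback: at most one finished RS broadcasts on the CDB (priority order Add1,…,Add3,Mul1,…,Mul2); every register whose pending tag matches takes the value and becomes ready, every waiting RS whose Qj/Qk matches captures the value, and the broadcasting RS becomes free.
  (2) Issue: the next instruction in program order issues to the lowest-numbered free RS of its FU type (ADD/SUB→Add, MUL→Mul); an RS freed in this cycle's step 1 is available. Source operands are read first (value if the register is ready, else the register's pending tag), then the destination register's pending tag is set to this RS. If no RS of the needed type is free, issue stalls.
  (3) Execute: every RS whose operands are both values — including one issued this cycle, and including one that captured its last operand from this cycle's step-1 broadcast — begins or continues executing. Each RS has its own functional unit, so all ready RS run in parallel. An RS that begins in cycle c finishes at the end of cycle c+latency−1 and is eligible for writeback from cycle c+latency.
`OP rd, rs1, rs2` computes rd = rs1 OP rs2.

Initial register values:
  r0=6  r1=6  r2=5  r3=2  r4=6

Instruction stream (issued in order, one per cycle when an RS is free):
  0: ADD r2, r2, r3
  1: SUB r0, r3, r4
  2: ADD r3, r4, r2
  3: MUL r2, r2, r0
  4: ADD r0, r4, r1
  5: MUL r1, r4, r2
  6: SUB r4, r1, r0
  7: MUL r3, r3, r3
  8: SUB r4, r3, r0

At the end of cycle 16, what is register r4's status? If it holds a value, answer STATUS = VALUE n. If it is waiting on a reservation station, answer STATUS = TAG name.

  c1: issue ADD r2<-Add1  regs: r0:6,r1:6,r2:Add1,r3:2,r4:6
  c2: issue SUB r0<-Add2  regs: r0:Add2,r1:6,r2:Add1,r3:2,r4:6
  c3: issue ADD r3<-Add3  regs: r0:Add2,r1:6,r2:Add1,r3:Add3,r4:6
  c4: CDB Add1=7; issue MUL r2<-Mul1  regs: r0:Add2,r1:6,r2:Mul1,r3:Add3,r4:6
  c5: CDB Add2=-4; issue ADD r0<-Add1  regs: r0:Add1,r1:6,r2:Mul1,r3:Add3,r4:6
  c6: issue MUL r1<-Mul2  regs: r0:Add1,r1:Mul2,r2:Mul1,r3:Add3,r4:6
  c7: CDB Add3=13; issue SUB r4<-Add2  regs: r0:Add1,r1:Mul2,r2:Mul1,r3:13,r4:Add2
  c8: CDB Add1=12; stall  regs: r0:12,r1:Mul2,r2:Mul1,r3:13,r4:Add2
  c9: CDB Mul1=-28; issue MUL r3<-Mul1  regs: r0:12,r1:Mul2,r2:-28,r3:Mul1,r4:Add2
  c10: issue SUB r4<-Add1  regs: r0:12,r1:Mul2,r2:-28,r3:Mul1,r4:Add1
  c11: -  regs: r0:12,r1:Mul2,r2:-28,r3:Mul1,r4:Add1
  c12: -  regs: r0:12,r1:Mul2,r2:-28,r3:Mul1,r4:Add1
  c13: CDB Mul1=169  regs: r0:12,r1:Mul2,r2:-28,r3:169,r4:Add1
  c14: CDB Mul2=-168  regs: r0:12,r1:-168,r2:-28,r3:169,r4:Add1
  c15: -  regs: r0:12,r1:-168,r2:-28,r3:169,r4:Add1
  c16: CDB Add1=157  regs: r0:12,r1:-168,r2:-28,r3:169,r4:157

STATUS = VALUE 157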